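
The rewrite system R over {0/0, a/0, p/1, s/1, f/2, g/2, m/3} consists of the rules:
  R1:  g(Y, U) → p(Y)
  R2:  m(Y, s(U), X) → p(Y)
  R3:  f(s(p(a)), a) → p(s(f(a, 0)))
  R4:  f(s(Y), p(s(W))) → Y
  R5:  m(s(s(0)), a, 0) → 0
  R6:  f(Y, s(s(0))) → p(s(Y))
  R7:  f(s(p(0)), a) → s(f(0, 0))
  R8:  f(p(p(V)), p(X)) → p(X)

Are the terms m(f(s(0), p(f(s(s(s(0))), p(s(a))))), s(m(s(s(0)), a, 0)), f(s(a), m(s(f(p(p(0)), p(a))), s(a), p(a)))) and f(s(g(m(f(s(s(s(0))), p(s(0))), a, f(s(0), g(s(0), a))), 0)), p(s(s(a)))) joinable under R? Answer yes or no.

yes — NF(t₁) = p(0), NF(t₂) = p(0)

Reduce t₁ = m(f(s(0), p(f(s(s(s(0))), p(s(a))))), s(m(s(s(0)), a, 0)), f(s(a), m(s(f(p(p(0)), p(a))), s(a), p(a)))):
1. m(f(s(0), p(f(s(s(s(0))), p(s(a))))), s(m(s(s(0)), a, 0)), f(s(a), m(s(f(p(p(0)), p(a))), s(a), p(a))))  →  p(f(s(0), p(f(s(s(s(0))), p(s(a))))))   [R2 at ε]
2. p(f(s(0), p(f(s(s(s(0))), p(s(a))))))  →  p(f(s(0), p(s(s(0)))))   [R4 at 1.2.1]
3. p(f(s(0), p(s(s(0)))))  →  p(0)   [R4 at 1]

Reduce t₂ = f(s(g(m(f(s(s(s(0))), p(s(0))), a, f(s(0), g(s(0), a))), 0)), p(s(s(a)))):
1. f(s(g(m(f(s(s(s(0))), p(s(0))), a, f(s(0), g(s(0), a))), 0)), p(s(s(a))))  →  g(m(f(s(s(s(0))), p(s(0))), a, f(s(0), g(s(0), a))), 0)   [R4 at ε]
2. g(m(f(s(s(s(0))), p(s(0))), a, f(s(0), g(s(0), a))), 0)  →  p(m(f(s(s(s(0))), p(s(0))), a, f(s(0), g(s(0), a))))   [R1 at ε]
3. p(m(f(s(s(s(0))), p(s(0))), a, f(s(0), g(s(0), a))))  →  p(m(s(s(0)), a, f(s(0), g(s(0), a))))   [R4 at 1.1]
4. p(m(s(s(0)), a, f(s(0), g(s(0), a))))  →  p(m(s(s(0)), a, f(s(0), p(s(0)))))   [R1 at 1.3.2]
5. p(m(s(s(0)), a, f(s(0), p(s(0)))))  →  p(m(s(s(0)), a, 0))   [R4 at 1.3]
6. p(m(s(s(0)), a, 0))  →  p(0)   [R5 at 1]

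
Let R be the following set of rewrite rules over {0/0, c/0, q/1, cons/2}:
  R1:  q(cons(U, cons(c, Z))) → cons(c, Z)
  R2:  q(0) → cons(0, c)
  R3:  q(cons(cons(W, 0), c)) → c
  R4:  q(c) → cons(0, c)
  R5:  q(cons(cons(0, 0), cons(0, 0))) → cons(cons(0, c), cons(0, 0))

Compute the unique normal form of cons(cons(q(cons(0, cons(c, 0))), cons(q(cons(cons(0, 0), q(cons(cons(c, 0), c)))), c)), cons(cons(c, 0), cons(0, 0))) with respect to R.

cons(cons(cons(c, 0), cons(c, c)), cons(cons(c, 0), cons(0, 0)))

1. cons(cons(q(cons(0, cons(c, 0))), cons(q(cons(cons(0, 0), q(cons(cons(c, 0), c)))), c)), cons(cons(c, 0), cons(0, 0)))  →  cons(cons(cons(c, 0), cons(q(cons(cons(0, 0), q(cons(cons(c, 0), c)))), c)), cons(cons(c, 0), cons(0, 0)))   [R1 at 1.1]
2. cons(cons(cons(c, 0), cons(q(cons(cons(0, 0), q(cons(cons(c, 0), c)))), c)), cons(cons(c, 0), cons(0, 0)))  →  cons(cons(cons(c, 0), cons(q(cons(cons(0, 0), c)), c)), cons(cons(c, 0), cons(0, 0)))   [R3 at 1.2.1.1.2]
3. cons(cons(cons(c, 0), cons(q(cons(cons(0, 0), c)), c)), cons(cons(c, 0), cons(0, 0)))  →  cons(cons(cons(c, 0), cons(c, c)), cons(cons(c, 0), cons(0, 0)))   [R3 at 1.2.1]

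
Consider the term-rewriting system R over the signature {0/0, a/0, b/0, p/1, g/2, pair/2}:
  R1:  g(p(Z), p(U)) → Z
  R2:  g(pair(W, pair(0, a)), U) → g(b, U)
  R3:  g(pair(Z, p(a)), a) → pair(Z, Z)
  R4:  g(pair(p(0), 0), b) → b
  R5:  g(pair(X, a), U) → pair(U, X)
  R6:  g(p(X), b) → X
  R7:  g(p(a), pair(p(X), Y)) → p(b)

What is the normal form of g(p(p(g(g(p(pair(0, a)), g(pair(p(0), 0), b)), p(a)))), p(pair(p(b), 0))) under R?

p(pair(p(a), 0))

1. g(p(p(g(g(p(pair(0, a)), g(pair(p(0), 0), b)), p(a)))), p(pair(p(b), 0)))  →  p(g(g(p(pair(0, a)), g(pair(p(0), 0), b)), p(a)))   [R1 at ε]
2. p(g(g(p(pair(0, a)), g(pair(p(0), 0), b)), p(a)))  →  p(g(g(p(pair(0, a)), b), p(a)))   [R4 at 1.1.2]
3. p(g(g(p(pair(0, a)), b), p(a)))  →  p(g(pair(0, a), p(a)))   [R6 at 1.1]
4. p(g(pair(0, a), p(a)))  →  p(pair(p(a), 0))   [R5 at 1]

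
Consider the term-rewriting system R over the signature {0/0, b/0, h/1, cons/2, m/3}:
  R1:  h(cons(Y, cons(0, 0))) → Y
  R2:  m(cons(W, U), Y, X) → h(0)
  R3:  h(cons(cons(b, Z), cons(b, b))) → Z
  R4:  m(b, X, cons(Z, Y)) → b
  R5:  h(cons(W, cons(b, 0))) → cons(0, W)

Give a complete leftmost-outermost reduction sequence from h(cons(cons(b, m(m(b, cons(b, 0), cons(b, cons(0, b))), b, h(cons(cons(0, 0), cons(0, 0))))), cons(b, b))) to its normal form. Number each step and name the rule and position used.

1. h(cons(cons(b, m(m(b, cons(b, 0), cons(b, cons(0, b))), b, h(cons(cons(0, 0), cons(0, 0))))), cons(b, b)))  →  m(m(b, cons(b, 0), cons(b, cons(0, b))), b, h(cons(cons(0, 0), cons(0, 0))))   [R3 at ε]
2. m(m(b, cons(b, 0), cons(b, cons(0, b))), b, h(cons(cons(0, 0), cons(0, 0))))  →  m(b, b, h(cons(cons(0, 0), cons(0, 0))))   [R4 at 1]
3. m(b, b, h(cons(cons(0, 0), cons(0, 0))))  →  m(b, b, cons(0, 0))   [R1 at 3]
4. m(b, b, cons(0, 0))  →  b   [R4 at ε]

b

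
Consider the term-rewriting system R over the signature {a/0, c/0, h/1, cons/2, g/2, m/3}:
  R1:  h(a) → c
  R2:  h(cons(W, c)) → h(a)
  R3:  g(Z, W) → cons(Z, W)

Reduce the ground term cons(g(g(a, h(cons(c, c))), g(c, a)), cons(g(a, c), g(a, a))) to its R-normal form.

1. cons(g(g(a, h(cons(c, c))), g(c, a)), cons(g(a, c), g(a, a)))  →  cons(cons(g(a, h(cons(c, c))), g(c, a)), cons(g(a, c), g(a, a)))   [R3 at 1]
2. cons(cons(g(a, h(cons(c, c))), g(c, a)), cons(g(a, c), g(a, a)))  →  cons(cons(cons(a, h(cons(c, c))), g(c, a)), cons(g(a, c), g(a, a)))   [R3 at 1.1]
3. cons(cons(cons(a, h(cons(c, c))), g(c, a)), cons(g(a, c), g(a, a)))  →  cons(cons(cons(a, h(a)), g(c, a)), cons(g(a, c), g(a, a)))   [R2 at 1.1.2]
4. cons(cons(cons(a, h(a)), g(c, a)), cons(g(a, c), g(a, a)))  →  cons(cons(cons(a, c), g(c, a)), cons(g(a, c), g(a, a)))   [R1 at 1.1.2]
5. cons(cons(cons(a, c), g(c, a)), cons(g(a, c), g(a, a)))  →  cons(cons(cons(a, c), cons(c, a)), cons(g(a, c), g(a, a)))   [R3 at 1.2]
6. cons(cons(cons(a, c), cons(c, a)), cons(g(a, c), g(a, a)))  →  cons(cons(cons(a, c), cons(c, a)), cons(cons(a, c), g(a, a)))   [R3 at 2.1]
7. cons(cons(cons(a, c), cons(c, a)), cons(cons(a, c), g(a, a)))  →  cons(cons(cons(a, c), cons(c, a)), cons(cons(a, c), cons(a, a)))   [R3 at 2.2]

cons(cons(cons(a, c), cons(c, a)), cons(cons(a, c), cons(a, a)))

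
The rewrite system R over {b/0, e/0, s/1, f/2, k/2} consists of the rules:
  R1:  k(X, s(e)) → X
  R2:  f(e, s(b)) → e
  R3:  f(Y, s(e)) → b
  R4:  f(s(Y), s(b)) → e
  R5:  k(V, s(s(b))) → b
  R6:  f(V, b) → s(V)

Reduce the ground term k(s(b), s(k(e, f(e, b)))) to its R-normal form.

s(b)

1. k(s(b), s(k(e, f(e, b))))  →  k(s(b), s(k(e, s(e))))   [R6 at 2.1.2]
2. k(s(b), s(k(e, s(e))))  →  k(s(b), s(e))   [R1 at 2.1]
3. k(s(b), s(e))  →  s(b)   [R1 at ε]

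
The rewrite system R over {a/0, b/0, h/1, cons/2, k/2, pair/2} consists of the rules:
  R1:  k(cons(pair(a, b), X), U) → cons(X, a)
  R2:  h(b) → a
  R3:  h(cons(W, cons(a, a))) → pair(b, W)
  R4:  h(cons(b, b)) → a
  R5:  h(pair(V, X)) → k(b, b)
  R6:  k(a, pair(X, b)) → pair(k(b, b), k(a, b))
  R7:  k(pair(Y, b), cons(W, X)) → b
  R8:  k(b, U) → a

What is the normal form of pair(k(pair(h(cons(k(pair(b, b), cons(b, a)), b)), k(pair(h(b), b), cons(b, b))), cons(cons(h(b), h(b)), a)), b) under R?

pair(b, b)

1. pair(k(pair(h(cons(k(pair(b, b), cons(b, a)), b)), k(pair(h(b), b), cons(b, b))), cons(cons(h(b), h(b)), a)), b)  →  pair(k(pair(h(cons(b, b)), k(pair(h(b), b), cons(b, b))), cons(cons(h(b), h(b)), a)), b)   [R7 at 1.1.1.1.1]
2. pair(k(pair(h(cons(b, b)), k(pair(h(b), b), cons(b, b))), cons(cons(h(b), h(b)), a)), b)  →  pair(k(pair(a, k(pair(h(b), b), cons(b, b))), cons(cons(h(b), h(b)), a)), b)   [R4 at 1.1.1]
3. pair(k(pair(a, k(pair(h(b), b), cons(b, b))), cons(cons(h(b), h(b)), a)), b)  →  pair(k(pair(a, b), cons(cons(h(b), h(b)), a)), b)   [R7 at 1.1.2]
4. pair(k(pair(a, b), cons(cons(h(b), h(b)), a)), b)  →  pair(b, b)   [R7 at 1]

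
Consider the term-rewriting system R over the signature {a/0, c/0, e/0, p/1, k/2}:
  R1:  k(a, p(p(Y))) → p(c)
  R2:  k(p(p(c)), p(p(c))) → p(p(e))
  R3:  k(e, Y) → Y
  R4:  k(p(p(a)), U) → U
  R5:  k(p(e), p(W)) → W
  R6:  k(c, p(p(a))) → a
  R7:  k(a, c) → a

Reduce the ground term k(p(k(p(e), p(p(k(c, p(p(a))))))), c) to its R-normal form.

c

1. k(p(k(p(e), p(p(k(c, p(p(a))))))), c)  →  k(p(p(k(c, p(p(a))))), c)   [R5 at 1.1]
2. k(p(p(k(c, p(p(a))))), c)  →  k(p(p(a)), c)   [R6 at 1.1.1]
3. k(p(p(a)), c)  →  c   [R4 at ε]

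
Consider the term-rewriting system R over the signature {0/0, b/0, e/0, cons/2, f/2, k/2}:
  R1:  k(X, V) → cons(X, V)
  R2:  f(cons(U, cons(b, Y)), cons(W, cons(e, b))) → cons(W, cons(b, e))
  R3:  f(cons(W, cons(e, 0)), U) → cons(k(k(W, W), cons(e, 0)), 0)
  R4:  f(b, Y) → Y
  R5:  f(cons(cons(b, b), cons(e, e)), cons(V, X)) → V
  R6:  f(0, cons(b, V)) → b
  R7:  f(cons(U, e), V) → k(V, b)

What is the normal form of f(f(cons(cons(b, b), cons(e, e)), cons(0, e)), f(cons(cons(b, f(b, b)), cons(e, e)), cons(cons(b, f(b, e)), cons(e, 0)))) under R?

b

1. f(f(cons(cons(b, b), cons(e, e)), cons(0, e)), f(cons(cons(b, f(b, b)), cons(e, e)), cons(cons(b, f(b, e)), cons(e, 0))))  →  f(0, f(cons(cons(b, f(b, b)), cons(e, e)), cons(cons(b, f(b, e)), cons(e, 0))))   [R5 at 1]
2. f(0, f(cons(cons(b, f(b, b)), cons(e, e)), cons(cons(b, f(b, e)), cons(e, 0))))  →  f(0, f(cons(cons(b, b), cons(e, e)), cons(cons(b, f(b, e)), cons(e, 0))))   [R4 at 2.1.1.2]
3. f(0, f(cons(cons(b, b), cons(e, e)), cons(cons(b, f(b, e)), cons(e, 0))))  →  f(0, cons(b, f(b, e)))   [R5 at 2]
4. f(0, cons(b, f(b, e)))  →  b   [R6 at ε]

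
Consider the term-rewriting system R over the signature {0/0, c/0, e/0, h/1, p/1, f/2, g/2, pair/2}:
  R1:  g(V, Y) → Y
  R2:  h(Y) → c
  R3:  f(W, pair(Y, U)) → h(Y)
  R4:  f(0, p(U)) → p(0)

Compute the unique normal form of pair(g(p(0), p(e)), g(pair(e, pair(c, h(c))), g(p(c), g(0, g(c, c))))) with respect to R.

pair(p(e), c)

1. pair(g(p(0), p(e)), g(pair(e, pair(c, h(c))), g(p(c), g(0, g(c, c)))))  →  pair(p(e), g(pair(e, pair(c, h(c))), g(p(c), g(0, g(c, c)))))   [R1 at 1]
2. pair(p(e), g(pair(e, pair(c, h(c))), g(p(c), g(0, g(c, c)))))  →  pair(p(e), g(p(c), g(0, g(c, c))))   [R1 at 2]
3. pair(p(e), g(p(c), g(0, g(c, c))))  →  pair(p(e), g(0, g(c, c)))   [R1 at 2]
4. pair(p(e), g(0, g(c, c)))  →  pair(p(e), g(c, c))   [R1 at 2]
5. pair(p(e), g(c, c))  →  pair(p(e), c)   [R1 at 2]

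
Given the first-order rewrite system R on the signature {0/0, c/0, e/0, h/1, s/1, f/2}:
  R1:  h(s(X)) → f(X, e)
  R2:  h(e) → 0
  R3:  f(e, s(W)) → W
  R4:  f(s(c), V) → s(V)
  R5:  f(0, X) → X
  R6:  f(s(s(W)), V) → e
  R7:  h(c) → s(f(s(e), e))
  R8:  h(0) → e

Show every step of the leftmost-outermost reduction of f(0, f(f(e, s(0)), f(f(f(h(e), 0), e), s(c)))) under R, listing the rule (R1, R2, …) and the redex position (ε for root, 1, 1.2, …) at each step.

c

1. f(0, f(f(e, s(0)), f(f(f(h(e), 0), e), s(c))))  →  f(f(e, s(0)), f(f(f(h(e), 0), e), s(c)))   [R5 at ε]
2. f(f(e, s(0)), f(f(f(h(e), 0), e), s(c)))  →  f(0, f(f(f(h(e), 0), e), s(c)))   [R3 at 1]
3. f(0, f(f(f(h(e), 0), e), s(c)))  →  f(f(f(h(e), 0), e), s(c))   [R5 at ε]
4. f(f(f(h(e), 0), e), s(c))  →  f(f(f(0, 0), e), s(c))   [R2 at 1.1.1]
5. f(f(f(0, 0), e), s(c))  →  f(f(0, e), s(c))   [R5 at 1.1]
6. f(f(0, e), s(c))  →  f(e, s(c))   [R5 at 1]
7. f(e, s(c))  →  c   [R3 at ε]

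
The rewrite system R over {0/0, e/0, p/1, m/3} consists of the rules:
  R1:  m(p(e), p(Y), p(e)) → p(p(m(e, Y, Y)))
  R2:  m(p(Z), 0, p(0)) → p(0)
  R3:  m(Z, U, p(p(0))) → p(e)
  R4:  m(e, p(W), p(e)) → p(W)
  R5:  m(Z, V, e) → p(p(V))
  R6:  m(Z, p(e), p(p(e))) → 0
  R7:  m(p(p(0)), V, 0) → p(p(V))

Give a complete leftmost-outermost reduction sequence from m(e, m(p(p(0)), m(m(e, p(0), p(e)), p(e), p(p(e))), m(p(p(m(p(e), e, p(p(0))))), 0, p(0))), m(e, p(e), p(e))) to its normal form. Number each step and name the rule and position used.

p(0)

1. m(e, m(p(p(0)), m(m(e, p(0), p(e)), p(e), p(p(e))), m(p(p(m(p(e), e, p(p(0))))), 0, p(0))), m(e, p(e), p(e)))  →  m(e, m(p(p(0)), 0, m(p(p(m(p(e), e, p(p(0))))), 0, p(0))), m(e, p(e), p(e)))   [R6 at 2.2]
2. m(e, m(p(p(0)), 0, m(p(p(m(p(e), e, p(p(0))))), 0, p(0))), m(e, p(e), p(e)))  →  m(e, m(p(p(0)), 0, p(0)), m(e, p(e), p(e)))   [R2 at 2.3]
3. m(e, m(p(p(0)), 0, p(0)), m(e, p(e), p(e)))  →  m(e, p(0), m(e, p(e), p(e)))   [R2 at 2]
4. m(e, p(0), m(e, p(e), p(e)))  →  m(e, p(0), p(e))   [R4 at 3]
5. m(e, p(0), p(e))  →  p(0)   [R4 at ε]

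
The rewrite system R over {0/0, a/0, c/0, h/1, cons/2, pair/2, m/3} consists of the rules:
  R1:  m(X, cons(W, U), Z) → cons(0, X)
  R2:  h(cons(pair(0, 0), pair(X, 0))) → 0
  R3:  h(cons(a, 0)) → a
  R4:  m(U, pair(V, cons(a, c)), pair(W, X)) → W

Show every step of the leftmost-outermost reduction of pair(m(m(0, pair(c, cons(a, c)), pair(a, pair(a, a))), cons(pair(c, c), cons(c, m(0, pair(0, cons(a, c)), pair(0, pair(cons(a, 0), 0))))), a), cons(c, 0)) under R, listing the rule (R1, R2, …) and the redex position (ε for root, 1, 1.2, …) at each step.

1. pair(m(m(0, pair(c, cons(a, c)), pair(a, pair(a, a))), cons(pair(c, c), cons(c, m(0, pair(0, cons(a, c)), pair(0, pair(cons(a, 0), 0))))), a), cons(c, 0))  →  pair(cons(0, m(0, pair(c, cons(a, c)), pair(a, pair(a, a)))), cons(c, 0))   [R1 at 1]
2. pair(cons(0, m(0, pair(c, cons(a, c)), pair(a, pair(a, a)))), cons(c, 0))  →  pair(cons(0, a), cons(c, 0))   [R4 at 1.2]

pair(cons(0, a), cons(c, 0))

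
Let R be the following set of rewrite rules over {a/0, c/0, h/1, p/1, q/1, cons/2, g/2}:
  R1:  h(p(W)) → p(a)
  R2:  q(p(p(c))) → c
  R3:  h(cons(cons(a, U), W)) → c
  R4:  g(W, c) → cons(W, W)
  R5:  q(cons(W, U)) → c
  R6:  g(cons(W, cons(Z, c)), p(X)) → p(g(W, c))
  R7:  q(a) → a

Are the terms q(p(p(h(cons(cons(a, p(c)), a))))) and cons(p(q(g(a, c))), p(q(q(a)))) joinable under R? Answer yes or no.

Reduce t₁ = q(p(p(h(cons(cons(a, p(c)), a))))):
1. q(p(p(h(cons(cons(a, p(c)), a)))))  →  q(p(p(c)))   [R3 at 1.1.1]
2. q(p(p(c)))  →  c   [R2 at ε]

Reduce t₂ = cons(p(q(g(a, c))), p(q(q(a)))):
1. cons(p(q(g(a, c))), p(q(q(a))))  →  cons(p(q(cons(a, a))), p(q(q(a))))   [R4 at 1.1.1]
2. cons(p(q(cons(a, a))), p(q(q(a))))  →  cons(p(c), p(q(q(a))))   [R5 at 1.1]
3. cons(p(c), p(q(q(a))))  →  cons(p(c), p(q(a)))   [R7 at 2.1.1]
4. cons(p(c), p(q(a)))  →  cons(p(c), p(a))   [R7 at 2.1]

no — NF(t₁) = c, NF(t₂) = cons(p(c), p(a))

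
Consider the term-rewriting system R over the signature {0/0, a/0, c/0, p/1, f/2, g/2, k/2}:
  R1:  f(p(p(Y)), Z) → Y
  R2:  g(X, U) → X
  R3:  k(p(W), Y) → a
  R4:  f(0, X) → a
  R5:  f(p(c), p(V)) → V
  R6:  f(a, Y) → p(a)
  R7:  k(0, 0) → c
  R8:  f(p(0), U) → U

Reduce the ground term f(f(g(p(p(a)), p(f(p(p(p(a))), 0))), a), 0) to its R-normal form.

p(a)

1. f(f(g(p(p(a)), p(f(p(p(p(a))), 0))), a), 0)  →  f(f(p(p(a)), a), 0)   [R2 at 1.1]
2. f(f(p(p(a)), a), 0)  →  f(a, 0)   [R1 at 1]
3. f(a, 0)  →  p(a)   [R6 at ε]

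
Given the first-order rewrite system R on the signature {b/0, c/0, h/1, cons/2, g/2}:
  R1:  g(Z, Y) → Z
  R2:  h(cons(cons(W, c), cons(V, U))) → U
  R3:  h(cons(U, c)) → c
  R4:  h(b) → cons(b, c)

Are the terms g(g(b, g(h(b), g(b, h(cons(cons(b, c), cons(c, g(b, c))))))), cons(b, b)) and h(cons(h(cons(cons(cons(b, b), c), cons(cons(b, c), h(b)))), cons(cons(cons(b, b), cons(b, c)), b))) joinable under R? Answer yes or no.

yes — NF(t₁) = b, NF(t₂) = b

Reduce t₁ = g(g(b, g(h(b), g(b, h(cons(cons(b, c), cons(c, g(b, c))))))), cons(b, b)):
1. g(g(b, g(h(b), g(b, h(cons(cons(b, c), cons(c, g(b, c))))))), cons(b, b))  →  g(b, g(h(b), g(b, h(cons(cons(b, c), cons(c, g(b, c)))))))   [R1 at ε]
2. g(b, g(h(b), g(b, h(cons(cons(b, c), cons(c, g(b, c)))))))  →  b   [R1 at ε]

Reduce t₂ = h(cons(h(cons(cons(cons(b, b), c), cons(cons(b, c), h(b)))), cons(cons(cons(b, b), cons(b, c)), b))):
1. h(cons(h(cons(cons(cons(b, b), c), cons(cons(b, c), h(b)))), cons(cons(cons(b, b), cons(b, c)), b)))  →  h(cons(h(b), cons(cons(cons(b, b), cons(b, c)), b)))   [R2 at 1.1]
2. h(cons(h(b), cons(cons(cons(b, b), cons(b, c)), b)))  →  h(cons(cons(b, c), cons(cons(cons(b, b), cons(b, c)), b)))   [R4 at 1.1]
3. h(cons(cons(b, c), cons(cons(cons(b, b), cons(b, c)), b)))  →  b   [R2 at ε]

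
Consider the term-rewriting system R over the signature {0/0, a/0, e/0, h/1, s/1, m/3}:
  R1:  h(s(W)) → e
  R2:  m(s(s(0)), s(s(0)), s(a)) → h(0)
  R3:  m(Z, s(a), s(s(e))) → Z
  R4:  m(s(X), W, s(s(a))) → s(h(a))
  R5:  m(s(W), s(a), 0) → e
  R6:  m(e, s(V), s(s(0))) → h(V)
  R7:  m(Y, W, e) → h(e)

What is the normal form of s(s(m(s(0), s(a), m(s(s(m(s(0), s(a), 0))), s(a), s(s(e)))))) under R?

s(s(s(0)))

1. s(s(m(s(0), s(a), m(s(s(m(s(0), s(a), 0))), s(a), s(s(e))))))  →  s(s(m(s(0), s(a), s(s(m(s(0), s(a), 0))))))   [R3 at 1.1.3]
2. s(s(m(s(0), s(a), s(s(m(s(0), s(a), 0))))))  →  s(s(m(s(0), s(a), s(s(e)))))   [R5 at 1.1.3.1.1]
3. s(s(m(s(0), s(a), s(s(e)))))  →  s(s(s(0)))   [R3 at 1.1]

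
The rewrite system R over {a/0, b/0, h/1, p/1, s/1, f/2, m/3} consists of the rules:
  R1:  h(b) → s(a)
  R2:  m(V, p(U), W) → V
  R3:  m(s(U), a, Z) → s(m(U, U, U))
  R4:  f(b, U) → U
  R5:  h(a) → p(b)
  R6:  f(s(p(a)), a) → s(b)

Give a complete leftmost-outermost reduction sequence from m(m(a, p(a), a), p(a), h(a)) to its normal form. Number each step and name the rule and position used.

a

1. m(m(a, p(a), a), p(a), h(a))  →  m(a, p(a), a)   [R2 at ε]
2. m(a, p(a), a)  →  a   [R2 at ε]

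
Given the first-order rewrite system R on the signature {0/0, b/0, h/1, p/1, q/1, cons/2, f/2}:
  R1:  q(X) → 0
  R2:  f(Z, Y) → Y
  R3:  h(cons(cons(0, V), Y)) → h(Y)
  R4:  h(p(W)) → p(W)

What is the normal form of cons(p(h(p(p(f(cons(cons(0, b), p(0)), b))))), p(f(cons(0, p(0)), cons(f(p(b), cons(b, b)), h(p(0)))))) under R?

cons(p(p(p(b))), p(cons(cons(b, b), p(0))))

1. cons(p(h(p(p(f(cons(cons(0, b), p(0)), b))))), p(f(cons(0, p(0)), cons(f(p(b), cons(b, b)), h(p(0))))))  →  cons(p(p(p(f(cons(cons(0, b), p(0)), b)))), p(f(cons(0, p(0)), cons(f(p(b), cons(b, b)), h(p(0))))))   [R4 at 1.1]
2. cons(p(p(p(f(cons(cons(0, b), p(0)), b)))), p(f(cons(0, p(0)), cons(f(p(b), cons(b, b)), h(p(0))))))  →  cons(p(p(p(b))), p(f(cons(0, p(0)), cons(f(p(b), cons(b, b)), h(p(0))))))   [R2 at 1.1.1.1]
3. cons(p(p(p(b))), p(f(cons(0, p(0)), cons(f(p(b), cons(b, b)), h(p(0))))))  →  cons(p(p(p(b))), p(cons(f(p(b), cons(b, b)), h(p(0)))))   [R2 at 2.1]
4. cons(p(p(p(b))), p(cons(f(p(b), cons(b, b)), h(p(0)))))  →  cons(p(p(p(b))), p(cons(cons(b, b), h(p(0)))))   [R2 at 2.1.1]
5. cons(p(p(p(b))), p(cons(cons(b, b), h(p(0)))))  →  cons(p(p(p(b))), p(cons(cons(b, b), p(0))))   [R4 at 2.1.2]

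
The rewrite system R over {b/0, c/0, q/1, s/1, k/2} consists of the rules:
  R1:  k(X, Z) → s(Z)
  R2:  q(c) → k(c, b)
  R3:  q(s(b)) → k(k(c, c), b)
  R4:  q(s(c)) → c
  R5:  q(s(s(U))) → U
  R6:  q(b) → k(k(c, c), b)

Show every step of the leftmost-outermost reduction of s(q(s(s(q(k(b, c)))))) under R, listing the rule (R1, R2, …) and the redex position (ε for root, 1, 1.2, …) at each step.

s(c)

1. s(q(s(s(q(k(b, c))))))  →  s(q(k(b, c)))   [R5 at 1]
2. s(q(k(b, c)))  →  s(q(s(c)))   [R1 at 1.1]
3. s(q(s(c)))  →  s(c)   [R4 at 1]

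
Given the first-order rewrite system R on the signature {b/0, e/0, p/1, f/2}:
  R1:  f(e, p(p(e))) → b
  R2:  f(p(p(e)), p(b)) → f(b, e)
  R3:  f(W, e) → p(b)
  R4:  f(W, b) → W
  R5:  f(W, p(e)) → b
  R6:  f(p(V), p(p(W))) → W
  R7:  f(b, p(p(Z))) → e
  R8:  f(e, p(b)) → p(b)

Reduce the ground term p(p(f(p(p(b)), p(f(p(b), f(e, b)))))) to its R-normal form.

p(p(b))

1. p(p(f(p(p(b)), p(f(p(b), f(e, b))))))  →  p(p(f(p(p(b)), p(f(p(b), e)))))   [R4 at 1.1.2.1.2]
2. p(p(f(p(p(b)), p(f(p(b), e)))))  →  p(p(f(p(p(b)), p(p(b)))))   [R3 at 1.1.2.1]
3. p(p(f(p(p(b)), p(p(b)))))  →  p(p(b))   [R6 at 1.1]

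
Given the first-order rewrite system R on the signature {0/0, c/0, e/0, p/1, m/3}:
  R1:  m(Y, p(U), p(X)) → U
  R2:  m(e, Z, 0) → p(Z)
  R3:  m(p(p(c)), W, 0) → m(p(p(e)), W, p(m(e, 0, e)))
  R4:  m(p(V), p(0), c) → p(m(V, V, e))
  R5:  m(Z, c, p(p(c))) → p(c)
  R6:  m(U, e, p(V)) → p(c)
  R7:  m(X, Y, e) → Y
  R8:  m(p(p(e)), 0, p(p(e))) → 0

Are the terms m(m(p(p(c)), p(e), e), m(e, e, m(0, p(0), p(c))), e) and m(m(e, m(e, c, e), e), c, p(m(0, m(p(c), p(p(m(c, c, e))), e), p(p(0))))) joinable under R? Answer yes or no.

Reduce t₁ = m(m(p(p(c)), p(e), e), m(e, e, m(0, p(0), p(c))), e):
1. m(m(p(p(c)), p(e), e), m(e, e, m(0, p(0), p(c))), e)  →  m(e, e, m(0, p(0), p(c)))   [R7 at ε]
2. m(e, e, m(0, p(0), p(c)))  →  m(e, e, 0)   [R1 at 3]
3. m(e, e, 0)  →  p(e)   [R2 at ε]

Reduce t₂ = m(m(e, m(e, c, e), e), c, p(m(0, m(p(c), p(p(m(c, c, e))), e), p(p(0))))):
1. m(m(e, m(e, c, e), e), c, p(m(0, m(p(c), p(p(m(c, c, e))), e), p(p(0)))))  →  m(m(e, c, e), c, p(m(0, m(p(c), p(p(m(c, c, e))), e), p(p(0)))))   [R7 at 1]
2. m(m(e, c, e), c, p(m(0, m(p(c), p(p(m(c, c, e))), e), p(p(0)))))  →  m(c, c, p(m(0, m(p(c), p(p(m(c, c, e))), e), p(p(0)))))   [R7 at 1]
3. m(c, c, p(m(0, m(p(c), p(p(m(c, c, e))), e), p(p(0)))))  →  m(c, c, p(m(0, p(p(m(c, c, e))), p(p(0)))))   [R7 at 3.1.2]
4. m(c, c, p(m(0, p(p(m(c, c, e))), p(p(0)))))  →  m(c, c, p(p(m(c, c, e))))   [R1 at 3.1]
5. m(c, c, p(p(m(c, c, e))))  →  m(c, c, p(p(c)))   [R7 at 3.1.1]
6. m(c, c, p(p(c)))  →  p(c)   [R5 at ε]

no — NF(t₁) = p(e), NF(t₂) = p(c)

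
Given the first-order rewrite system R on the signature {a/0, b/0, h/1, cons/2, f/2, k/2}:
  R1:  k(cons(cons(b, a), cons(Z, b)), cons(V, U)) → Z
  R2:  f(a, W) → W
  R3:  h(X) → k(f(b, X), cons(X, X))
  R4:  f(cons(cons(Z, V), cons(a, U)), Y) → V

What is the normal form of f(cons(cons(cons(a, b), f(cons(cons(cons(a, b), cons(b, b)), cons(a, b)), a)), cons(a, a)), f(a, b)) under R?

cons(b, b)

1. f(cons(cons(cons(a, b), f(cons(cons(cons(a, b), cons(b, b)), cons(a, b)), a)), cons(a, a)), f(a, b))  →  f(cons(cons(cons(a, b), cons(b, b)), cons(a, b)), a)   [R4 at ε]
2. f(cons(cons(cons(a, b), cons(b, b)), cons(a, b)), a)  →  cons(b, b)   [R4 at ε]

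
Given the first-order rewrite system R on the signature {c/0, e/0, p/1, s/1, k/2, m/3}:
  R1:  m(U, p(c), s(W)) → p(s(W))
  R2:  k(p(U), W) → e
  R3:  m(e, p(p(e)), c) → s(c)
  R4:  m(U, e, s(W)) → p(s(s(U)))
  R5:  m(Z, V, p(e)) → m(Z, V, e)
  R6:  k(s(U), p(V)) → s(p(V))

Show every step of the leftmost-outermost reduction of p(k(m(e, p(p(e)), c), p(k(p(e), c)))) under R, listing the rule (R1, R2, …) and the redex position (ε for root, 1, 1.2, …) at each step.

1. p(k(m(e, p(p(e)), c), p(k(p(e), c))))  →  p(k(s(c), p(k(p(e), c))))   [R3 at 1.1]
2. p(k(s(c), p(k(p(e), c))))  →  p(s(p(k(p(e), c))))   [R6 at 1]
3. p(s(p(k(p(e), c))))  →  p(s(p(e)))   [R2 at 1.1.1]

p(s(p(e)))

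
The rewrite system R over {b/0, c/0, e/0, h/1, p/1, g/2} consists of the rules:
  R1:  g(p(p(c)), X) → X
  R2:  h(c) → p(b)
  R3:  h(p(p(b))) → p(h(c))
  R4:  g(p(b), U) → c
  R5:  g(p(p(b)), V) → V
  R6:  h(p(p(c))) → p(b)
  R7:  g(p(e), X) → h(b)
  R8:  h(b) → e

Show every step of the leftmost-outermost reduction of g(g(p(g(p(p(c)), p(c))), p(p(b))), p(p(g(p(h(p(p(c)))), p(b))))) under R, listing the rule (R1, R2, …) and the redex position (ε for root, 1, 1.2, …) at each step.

p(p(p(b)))

1. g(g(p(g(p(p(c)), p(c))), p(p(b))), p(p(g(p(h(p(p(c)))), p(b)))))  →  g(g(p(p(c)), p(p(b))), p(p(g(p(h(p(p(c)))), p(b)))))   [R1 at 1.1.1]
2. g(g(p(p(c)), p(p(b))), p(p(g(p(h(p(p(c)))), p(b)))))  →  g(p(p(b)), p(p(g(p(h(p(p(c)))), p(b)))))   [R1 at 1]
3. g(p(p(b)), p(p(g(p(h(p(p(c)))), p(b)))))  →  p(p(g(p(h(p(p(c)))), p(b))))   [R5 at ε]
4. p(p(g(p(h(p(p(c)))), p(b))))  →  p(p(g(p(p(b)), p(b))))   [R6 at 1.1.1.1]
5. p(p(g(p(p(b)), p(b))))  →  p(p(p(b)))   [R5 at 1.1]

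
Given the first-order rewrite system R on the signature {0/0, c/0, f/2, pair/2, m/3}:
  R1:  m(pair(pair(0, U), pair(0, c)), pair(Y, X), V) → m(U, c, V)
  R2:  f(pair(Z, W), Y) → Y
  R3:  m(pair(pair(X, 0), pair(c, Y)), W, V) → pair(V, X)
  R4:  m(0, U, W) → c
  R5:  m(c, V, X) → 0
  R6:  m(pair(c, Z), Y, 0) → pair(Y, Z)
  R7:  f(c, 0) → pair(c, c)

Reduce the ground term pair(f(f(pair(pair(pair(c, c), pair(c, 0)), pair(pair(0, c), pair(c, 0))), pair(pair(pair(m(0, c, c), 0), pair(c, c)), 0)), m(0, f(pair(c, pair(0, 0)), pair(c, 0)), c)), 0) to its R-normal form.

pair(c, 0)

1. pair(f(f(pair(pair(pair(c, c), pair(c, 0)), pair(pair(0, c), pair(c, 0))), pair(pair(pair(m(0, c, c), 0), pair(c, c)), 0)), m(0, f(pair(c, pair(0, 0)), pair(c, 0)), c)), 0)  →  pair(f(pair(pair(pair(m(0, c, c), 0), pair(c, c)), 0), m(0, f(pair(c, pair(0, 0)), pair(c, 0)), c)), 0)   [R2 at 1.1]
2. pair(f(pair(pair(pair(m(0, c, c), 0), pair(c, c)), 0), m(0, f(pair(c, pair(0, 0)), pair(c, 0)), c)), 0)  →  pair(m(0, f(pair(c, pair(0, 0)), pair(c, 0)), c), 0)   [R2 at 1]
3. pair(m(0, f(pair(c, pair(0, 0)), pair(c, 0)), c), 0)  →  pair(c, 0)   [R4 at 1]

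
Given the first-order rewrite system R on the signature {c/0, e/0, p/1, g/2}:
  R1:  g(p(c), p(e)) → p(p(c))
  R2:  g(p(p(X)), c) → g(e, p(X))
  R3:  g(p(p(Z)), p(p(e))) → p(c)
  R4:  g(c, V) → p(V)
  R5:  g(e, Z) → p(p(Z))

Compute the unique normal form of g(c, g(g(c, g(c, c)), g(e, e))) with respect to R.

1. g(c, g(g(c, g(c, c)), g(e, e)))  →  p(g(g(c, g(c, c)), g(e, e)))   [R4 at ε]
2. p(g(g(c, g(c, c)), g(e, e)))  →  p(g(p(g(c, c)), g(e, e)))   [R4 at 1.1]
3. p(g(p(g(c, c)), g(e, e)))  →  p(g(p(p(c)), g(e, e)))   [R4 at 1.1.1]
4. p(g(p(p(c)), g(e, e)))  →  p(g(p(p(c)), p(p(e))))   [R5 at 1.2]
5. p(g(p(p(c)), p(p(e))))  →  p(p(c))   [R3 at 1]

p(p(c))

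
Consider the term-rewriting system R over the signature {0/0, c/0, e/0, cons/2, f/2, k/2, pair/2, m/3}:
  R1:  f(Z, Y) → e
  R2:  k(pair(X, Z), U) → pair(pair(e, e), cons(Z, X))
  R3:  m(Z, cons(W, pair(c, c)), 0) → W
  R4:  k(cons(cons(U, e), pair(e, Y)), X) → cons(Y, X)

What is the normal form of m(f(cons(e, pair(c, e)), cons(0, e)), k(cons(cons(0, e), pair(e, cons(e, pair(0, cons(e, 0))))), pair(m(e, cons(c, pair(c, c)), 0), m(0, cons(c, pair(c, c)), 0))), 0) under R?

cons(e, pair(0, cons(e, 0)))

1. m(f(cons(e, pair(c, e)), cons(0, e)), k(cons(cons(0, e), pair(e, cons(e, pair(0, cons(e, 0))))), pair(m(e, cons(c, pair(c, c)), 0), m(0, cons(c, pair(c, c)), 0))), 0)  →  m(e, k(cons(cons(0, e), pair(e, cons(e, pair(0, cons(e, 0))))), pair(m(e, cons(c, pair(c, c)), 0), m(0, cons(c, pair(c, c)), 0))), 0)   [R1 at 1]
2. m(e, k(cons(cons(0, e), pair(e, cons(e, pair(0, cons(e, 0))))), pair(m(e, cons(c, pair(c, c)), 0), m(0, cons(c, pair(c, c)), 0))), 0)  →  m(e, cons(cons(e, pair(0, cons(e, 0))), pair(m(e, cons(c, pair(c, c)), 0), m(0, cons(c, pair(c, c)), 0))), 0)   [R4 at 2]
3. m(e, cons(cons(e, pair(0, cons(e, 0))), pair(m(e, cons(c, pair(c, c)), 0), m(0, cons(c, pair(c, c)), 0))), 0)  →  m(e, cons(cons(e, pair(0, cons(e, 0))), pair(c, m(0, cons(c, pair(c, c)), 0))), 0)   [R3 at 2.2.1]
4. m(e, cons(cons(e, pair(0, cons(e, 0))), pair(c, m(0, cons(c, pair(c, c)), 0))), 0)  →  m(e, cons(cons(e, pair(0, cons(e, 0))), pair(c, c)), 0)   [R3 at 2.2.2]
5. m(e, cons(cons(e, pair(0, cons(e, 0))), pair(c, c)), 0)  →  cons(e, pair(0, cons(e, 0)))   [R3 at ε]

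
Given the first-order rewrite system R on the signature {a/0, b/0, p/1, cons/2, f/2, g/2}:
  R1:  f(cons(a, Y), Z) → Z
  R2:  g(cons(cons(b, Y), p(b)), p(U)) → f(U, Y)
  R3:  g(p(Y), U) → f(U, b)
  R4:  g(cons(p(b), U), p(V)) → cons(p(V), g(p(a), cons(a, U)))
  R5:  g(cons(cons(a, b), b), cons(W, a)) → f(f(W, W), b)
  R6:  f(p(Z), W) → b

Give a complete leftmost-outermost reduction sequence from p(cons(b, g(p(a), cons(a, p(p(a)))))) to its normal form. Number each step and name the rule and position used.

1. p(cons(b, g(p(a), cons(a, p(p(a))))))  →  p(cons(b, f(cons(a, p(p(a))), b)))   [R3 at 1.2]
2. p(cons(b, f(cons(a, p(p(a))), b)))  →  p(cons(b, b))   [R1 at 1.2]

p(cons(b, b))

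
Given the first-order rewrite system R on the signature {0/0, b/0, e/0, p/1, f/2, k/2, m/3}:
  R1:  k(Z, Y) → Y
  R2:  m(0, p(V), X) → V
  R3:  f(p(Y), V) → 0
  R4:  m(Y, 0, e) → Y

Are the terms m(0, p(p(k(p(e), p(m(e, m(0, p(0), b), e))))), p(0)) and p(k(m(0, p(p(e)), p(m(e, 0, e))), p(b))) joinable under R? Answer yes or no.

Reduce t₁ = m(0, p(p(k(p(e), p(m(e, m(0, p(0), b), e))))), p(0)):
1. m(0, p(p(k(p(e), p(m(e, m(0, p(0), b), e))))), p(0))  →  p(k(p(e), p(m(e, m(0, p(0), b), e))))   [R2 at ε]
2. p(k(p(e), p(m(e, m(0, p(0), b), e))))  →  p(p(m(e, m(0, p(0), b), e)))   [R1 at 1]
3. p(p(m(e, m(0, p(0), b), e)))  →  p(p(m(e, 0, e)))   [R2 at 1.1.2]
4. p(p(m(e, 0, e)))  →  p(p(e))   [R4 at 1.1]

Reduce t₂ = p(k(m(0, p(p(e)), p(m(e, 0, e))), p(b))):
1. p(k(m(0, p(p(e)), p(m(e, 0, e))), p(b)))  →  p(p(b))   [R1 at 1]

no — NF(t₁) = p(p(e)), NF(t₂) = p(p(b))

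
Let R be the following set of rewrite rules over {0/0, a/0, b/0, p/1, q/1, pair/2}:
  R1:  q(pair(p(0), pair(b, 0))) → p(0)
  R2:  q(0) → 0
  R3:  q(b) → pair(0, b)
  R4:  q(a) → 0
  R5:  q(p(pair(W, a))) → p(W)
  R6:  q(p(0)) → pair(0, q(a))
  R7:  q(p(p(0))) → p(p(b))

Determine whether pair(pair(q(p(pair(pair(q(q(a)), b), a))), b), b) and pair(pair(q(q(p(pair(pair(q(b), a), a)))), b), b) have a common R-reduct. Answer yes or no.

Reduce t₁ = pair(pair(q(p(pair(pair(q(q(a)), b), a))), b), b):
1. pair(pair(q(p(pair(pair(q(q(a)), b), a))), b), b)  →  pair(pair(p(pair(q(q(a)), b)), b), b)   [R5 at 1.1]
2. pair(pair(p(pair(q(q(a)), b)), b), b)  →  pair(pair(p(pair(q(0), b)), b), b)   [R4 at 1.1.1.1.1]
3. pair(pair(p(pair(q(0), b)), b), b)  →  pair(pair(p(pair(0, b)), b), b)   [R2 at 1.1.1.1]

Reduce t₂ = pair(pair(q(q(p(pair(pair(q(b), a), a)))), b), b):
1. pair(pair(q(q(p(pair(pair(q(b), a), a)))), b), b)  →  pair(pair(q(p(pair(q(b), a))), b), b)   [R5 at 1.1.1]
2. pair(pair(q(p(pair(q(b), a))), b), b)  →  pair(pair(p(q(b)), b), b)   [R5 at 1.1]
3. pair(pair(p(q(b)), b), b)  →  pair(pair(p(pair(0, b)), b), b)   [R3 at 1.1.1]

yes — NF(t₁) = pair(pair(p(pair(0, b)), b), b), NF(t₂) = pair(pair(p(pair(0, b)), b), b)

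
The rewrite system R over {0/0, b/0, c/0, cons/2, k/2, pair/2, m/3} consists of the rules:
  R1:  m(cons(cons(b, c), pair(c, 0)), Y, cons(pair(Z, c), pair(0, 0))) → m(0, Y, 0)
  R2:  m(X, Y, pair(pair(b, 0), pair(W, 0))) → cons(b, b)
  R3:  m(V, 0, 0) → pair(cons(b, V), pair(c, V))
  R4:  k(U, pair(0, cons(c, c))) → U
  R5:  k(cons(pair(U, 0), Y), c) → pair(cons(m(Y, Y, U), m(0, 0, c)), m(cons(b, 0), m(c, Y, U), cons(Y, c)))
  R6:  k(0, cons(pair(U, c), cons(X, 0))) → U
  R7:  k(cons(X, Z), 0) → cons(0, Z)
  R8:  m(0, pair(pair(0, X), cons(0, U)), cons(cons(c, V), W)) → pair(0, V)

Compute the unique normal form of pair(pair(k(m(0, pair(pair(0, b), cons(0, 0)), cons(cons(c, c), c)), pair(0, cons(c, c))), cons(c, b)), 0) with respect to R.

1. pair(pair(k(m(0, pair(pair(0, b), cons(0, 0)), cons(cons(c, c), c)), pair(0, cons(c, c))), cons(c, b)), 0)  →  pair(pair(m(0, pair(pair(0, b), cons(0, 0)), cons(cons(c, c), c)), cons(c, b)), 0)   [R4 at 1.1]
2. pair(pair(m(0, pair(pair(0, b), cons(0, 0)), cons(cons(c, c), c)), cons(c, b)), 0)  →  pair(pair(pair(0, c), cons(c, b)), 0)   [R8 at 1.1]

pair(pair(pair(0, c), cons(c, b)), 0)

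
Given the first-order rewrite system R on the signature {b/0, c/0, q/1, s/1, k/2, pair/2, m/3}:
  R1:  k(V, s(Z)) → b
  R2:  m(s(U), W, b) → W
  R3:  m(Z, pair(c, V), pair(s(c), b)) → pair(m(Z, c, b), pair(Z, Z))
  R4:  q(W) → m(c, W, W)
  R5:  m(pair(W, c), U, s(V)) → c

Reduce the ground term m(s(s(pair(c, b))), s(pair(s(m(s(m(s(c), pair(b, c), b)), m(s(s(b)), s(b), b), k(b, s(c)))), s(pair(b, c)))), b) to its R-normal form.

1. m(s(s(pair(c, b))), s(pair(s(m(s(m(s(c), pair(b, c), b)), m(s(s(b)), s(b), b), k(b, s(c)))), s(pair(b, c)))), b)  →  s(pair(s(m(s(m(s(c), pair(b, c), b)), m(s(s(b)), s(b), b), k(b, s(c)))), s(pair(b, c))))   [R2 at ε]
2. s(pair(s(m(s(m(s(c), pair(b, c), b)), m(s(s(b)), s(b), b), k(b, s(c)))), s(pair(b, c))))  →  s(pair(s(m(s(pair(b, c)), m(s(s(b)), s(b), b), k(b, s(c)))), s(pair(b, c))))   [R2 at 1.1.1.1.1]
3. s(pair(s(m(s(pair(b, c)), m(s(s(b)), s(b), b), k(b, s(c)))), s(pair(b, c))))  →  s(pair(s(m(s(pair(b, c)), s(b), k(b, s(c)))), s(pair(b, c))))   [R2 at 1.1.1.2]
4. s(pair(s(m(s(pair(b, c)), s(b), k(b, s(c)))), s(pair(b, c))))  →  s(pair(s(m(s(pair(b, c)), s(b), b)), s(pair(b, c))))   [R1 at 1.1.1.3]
5. s(pair(s(m(s(pair(b, c)), s(b), b)), s(pair(b, c))))  →  s(pair(s(s(b)), s(pair(b, c))))   [R2 at 1.1.1]

s(pair(s(s(b)), s(pair(b, c))))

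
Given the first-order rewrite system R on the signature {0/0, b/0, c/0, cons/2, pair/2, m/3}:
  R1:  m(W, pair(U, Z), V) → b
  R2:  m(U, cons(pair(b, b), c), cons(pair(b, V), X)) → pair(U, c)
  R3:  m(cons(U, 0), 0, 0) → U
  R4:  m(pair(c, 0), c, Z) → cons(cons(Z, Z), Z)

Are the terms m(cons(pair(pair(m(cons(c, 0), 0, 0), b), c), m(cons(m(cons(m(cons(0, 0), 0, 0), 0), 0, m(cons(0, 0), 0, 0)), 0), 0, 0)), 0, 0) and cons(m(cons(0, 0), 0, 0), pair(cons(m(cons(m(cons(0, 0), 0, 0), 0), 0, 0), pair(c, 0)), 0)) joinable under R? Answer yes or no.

no — NF(t₁) = pair(pair(c, b), c), NF(t₂) = cons(0, pair(cons(0, pair(c, 0)), 0))

Reduce t₁ = m(cons(pair(pair(m(cons(c, 0), 0, 0), b), c), m(cons(m(cons(m(cons(0, 0), 0, 0), 0), 0, m(cons(0, 0), 0, 0)), 0), 0, 0)), 0, 0):
1. m(cons(pair(pair(m(cons(c, 0), 0, 0), b), c), m(cons(m(cons(m(cons(0, 0), 0, 0), 0), 0, m(cons(0, 0), 0, 0)), 0), 0, 0)), 0, 0)  →  m(cons(pair(pair(c, b), c), m(cons(m(cons(m(cons(0, 0), 0, 0), 0), 0, m(cons(0, 0), 0, 0)), 0), 0, 0)), 0, 0)   [R3 at 1.1.1.1]
2. m(cons(pair(pair(c, b), c), m(cons(m(cons(m(cons(0, 0), 0, 0), 0), 0, m(cons(0, 0), 0, 0)), 0), 0, 0)), 0, 0)  →  m(cons(pair(pair(c, b), c), m(cons(m(cons(0, 0), 0, 0), 0), 0, m(cons(0, 0), 0, 0))), 0, 0)   [R3 at 1.2]
3. m(cons(pair(pair(c, b), c), m(cons(m(cons(0, 0), 0, 0), 0), 0, m(cons(0, 0), 0, 0))), 0, 0)  →  m(cons(pair(pair(c, b), c), m(cons(0, 0), 0, m(cons(0, 0), 0, 0))), 0, 0)   [R3 at 1.2.1.1]
4. m(cons(pair(pair(c, b), c), m(cons(0, 0), 0, m(cons(0, 0), 0, 0))), 0, 0)  →  m(cons(pair(pair(c, b), c), m(cons(0, 0), 0, 0)), 0, 0)   [R3 at 1.2.3]
5. m(cons(pair(pair(c, b), c), m(cons(0, 0), 0, 0)), 0, 0)  →  m(cons(pair(pair(c, b), c), 0), 0, 0)   [R3 at 1.2]
6. m(cons(pair(pair(c, b), c), 0), 0, 0)  →  pair(pair(c, b), c)   [R3 at ε]

Reduce t₂ = cons(m(cons(0, 0), 0, 0), pair(cons(m(cons(m(cons(0, 0), 0, 0), 0), 0, 0), pair(c, 0)), 0)):
1. cons(m(cons(0, 0), 0, 0), pair(cons(m(cons(m(cons(0, 0), 0, 0), 0), 0, 0), pair(c, 0)), 0))  →  cons(0, pair(cons(m(cons(m(cons(0, 0), 0, 0), 0), 0, 0), pair(c, 0)), 0))   [R3 at 1]
2. cons(0, pair(cons(m(cons(m(cons(0, 0), 0, 0), 0), 0, 0), pair(c, 0)), 0))  →  cons(0, pair(cons(m(cons(0, 0), 0, 0), pair(c, 0)), 0))   [R3 at 2.1.1]
3. cons(0, pair(cons(m(cons(0, 0), 0, 0), pair(c, 0)), 0))  →  cons(0, pair(cons(0, pair(c, 0)), 0))   [R3 at 2.1.1]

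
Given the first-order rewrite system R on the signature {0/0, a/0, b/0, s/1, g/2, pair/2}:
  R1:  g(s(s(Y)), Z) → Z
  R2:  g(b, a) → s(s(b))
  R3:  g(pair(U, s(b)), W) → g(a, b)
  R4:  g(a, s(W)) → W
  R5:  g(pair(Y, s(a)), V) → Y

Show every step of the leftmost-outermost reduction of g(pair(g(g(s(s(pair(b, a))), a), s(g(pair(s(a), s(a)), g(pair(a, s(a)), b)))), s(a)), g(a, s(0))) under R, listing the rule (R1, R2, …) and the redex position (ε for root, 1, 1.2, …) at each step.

s(a)

1. g(pair(g(g(s(s(pair(b, a))), a), s(g(pair(s(a), s(a)), g(pair(a, s(a)), b)))), s(a)), g(a, s(0)))  →  g(g(s(s(pair(b, a))), a), s(g(pair(s(a), s(a)), g(pair(a, s(a)), b))))   [R5 at ε]
2. g(g(s(s(pair(b, a))), a), s(g(pair(s(a), s(a)), g(pair(a, s(a)), b))))  →  g(a, s(g(pair(s(a), s(a)), g(pair(a, s(a)), b))))   [R1 at 1]
3. g(a, s(g(pair(s(a), s(a)), g(pair(a, s(a)), b))))  →  g(pair(s(a), s(a)), g(pair(a, s(a)), b))   [R4 at ε]
4. g(pair(s(a), s(a)), g(pair(a, s(a)), b))  →  s(a)   [R5 at ε]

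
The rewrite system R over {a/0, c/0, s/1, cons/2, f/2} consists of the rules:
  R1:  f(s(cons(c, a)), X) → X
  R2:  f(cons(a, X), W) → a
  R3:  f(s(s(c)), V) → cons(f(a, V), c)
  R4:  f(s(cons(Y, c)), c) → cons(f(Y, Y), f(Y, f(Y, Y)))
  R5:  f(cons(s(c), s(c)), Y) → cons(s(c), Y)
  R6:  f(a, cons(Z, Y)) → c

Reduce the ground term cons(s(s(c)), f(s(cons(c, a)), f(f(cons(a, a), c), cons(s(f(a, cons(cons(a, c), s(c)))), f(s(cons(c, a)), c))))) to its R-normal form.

1. cons(s(s(c)), f(s(cons(c, a)), f(f(cons(a, a), c), cons(s(f(a, cons(cons(a, c), s(c)))), f(s(cons(c, a)), c)))))  →  cons(s(s(c)), f(f(cons(a, a), c), cons(s(f(a, cons(cons(a, c), s(c)))), f(s(cons(c, a)), c))))   [R1 at 2]
2. cons(s(s(c)), f(f(cons(a, a), c), cons(s(f(a, cons(cons(a, c), s(c)))), f(s(cons(c, a)), c))))  →  cons(s(s(c)), f(a, cons(s(f(a, cons(cons(a, c), s(c)))), f(s(cons(c, a)), c))))   [R2 at 2.1]
3. cons(s(s(c)), f(a, cons(s(f(a, cons(cons(a, c), s(c)))), f(s(cons(c, a)), c))))  →  cons(s(s(c)), c)   [R6 at 2]

cons(s(s(c)), c)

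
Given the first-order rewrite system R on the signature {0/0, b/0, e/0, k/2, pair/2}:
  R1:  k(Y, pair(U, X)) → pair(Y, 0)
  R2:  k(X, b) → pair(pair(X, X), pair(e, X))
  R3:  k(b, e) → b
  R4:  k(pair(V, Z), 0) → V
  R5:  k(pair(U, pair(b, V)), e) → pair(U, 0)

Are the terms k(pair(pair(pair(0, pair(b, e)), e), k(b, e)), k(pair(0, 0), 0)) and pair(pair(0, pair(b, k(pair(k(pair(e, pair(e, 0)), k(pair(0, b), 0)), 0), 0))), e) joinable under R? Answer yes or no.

yes — NF(t₁) = pair(pair(0, pair(b, e)), e), NF(t₂) = pair(pair(0, pair(b, e)), e)

Reduce t₁ = k(pair(pair(pair(0, pair(b, e)), e), k(b, e)), k(pair(0, 0), 0)):
1. k(pair(pair(pair(0, pair(b, e)), e), k(b, e)), k(pair(0, 0), 0))  →  k(pair(pair(pair(0, pair(b, e)), e), b), k(pair(0, 0), 0))   [R3 at 1.2]
2. k(pair(pair(pair(0, pair(b, e)), e), b), k(pair(0, 0), 0))  →  k(pair(pair(pair(0, pair(b, e)), e), b), 0)   [R4 at 2]
3. k(pair(pair(pair(0, pair(b, e)), e), b), 0)  →  pair(pair(0, pair(b, e)), e)   [R4 at ε]

Reduce t₂ = pair(pair(0, pair(b, k(pair(k(pair(e, pair(e, 0)), k(pair(0, b), 0)), 0), 0))), e):
1. pair(pair(0, pair(b, k(pair(k(pair(e, pair(e, 0)), k(pair(0, b), 0)), 0), 0))), e)  →  pair(pair(0, pair(b, k(pair(e, pair(e, 0)), k(pair(0, b), 0)))), e)   [R4 at 1.2.2]
2. pair(pair(0, pair(b, k(pair(e, pair(e, 0)), k(pair(0, b), 0)))), e)  →  pair(pair(0, pair(b, k(pair(e, pair(e, 0)), 0))), e)   [R4 at 1.2.2.2]
3. pair(pair(0, pair(b, k(pair(e, pair(e, 0)), 0))), e)  →  pair(pair(0, pair(b, e)), e)   [R4 at 1.2.2]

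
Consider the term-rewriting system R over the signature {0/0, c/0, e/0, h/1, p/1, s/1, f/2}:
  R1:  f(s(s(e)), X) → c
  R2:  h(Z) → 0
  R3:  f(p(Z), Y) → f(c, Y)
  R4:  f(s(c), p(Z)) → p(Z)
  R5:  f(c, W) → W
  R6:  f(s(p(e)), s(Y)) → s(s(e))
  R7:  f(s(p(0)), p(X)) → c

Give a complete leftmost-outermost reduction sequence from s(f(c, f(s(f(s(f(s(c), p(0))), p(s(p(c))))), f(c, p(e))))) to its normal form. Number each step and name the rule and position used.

1. s(f(c, f(s(f(s(f(s(c), p(0))), p(s(p(c))))), f(c, p(e)))))  →  s(f(s(f(s(f(s(c), p(0))), p(s(p(c))))), f(c, p(e))))   [R5 at 1]
2. s(f(s(f(s(f(s(c), p(0))), p(s(p(c))))), f(c, p(e))))  →  s(f(s(f(s(p(0)), p(s(p(c))))), f(c, p(e))))   [R4 at 1.1.1.1.1]
3. s(f(s(f(s(p(0)), p(s(p(c))))), f(c, p(e))))  →  s(f(s(c), f(c, p(e))))   [R7 at 1.1.1]
4. s(f(s(c), f(c, p(e))))  →  s(f(s(c), p(e)))   [R5 at 1.2]
5. s(f(s(c), p(e)))  →  s(p(e))   [R4 at 1]

s(p(e))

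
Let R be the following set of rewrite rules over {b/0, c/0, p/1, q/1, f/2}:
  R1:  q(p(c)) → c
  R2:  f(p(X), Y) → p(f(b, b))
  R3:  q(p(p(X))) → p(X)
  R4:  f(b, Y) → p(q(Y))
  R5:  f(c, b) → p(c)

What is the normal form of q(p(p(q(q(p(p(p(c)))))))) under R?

1. q(p(p(q(q(p(p(p(c))))))))  →  p(q(q(p(p(p(c))))))   [R3 at ε]
2. p(q(q(p(p(p(c))))))  →  p(q(p(p(c))))   [R3 at 1.1]
3. p(q(p(p(c))))  →  p(p(c))   [R3 at 1]

p(p(c))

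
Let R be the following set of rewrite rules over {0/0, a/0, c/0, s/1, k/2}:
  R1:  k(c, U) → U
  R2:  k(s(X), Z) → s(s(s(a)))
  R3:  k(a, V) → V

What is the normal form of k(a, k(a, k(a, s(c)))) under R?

s(c)

1. k(a, k(a, k(a, s(c))))  →  k(a, k(a, s(c)))   [R3 at ε]
2. k(a, k(a, s(c)))  →  k(a, s(c))   [R3 at ε]
3. k(a, s(c))  →  s(c)   [R3 at ε]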